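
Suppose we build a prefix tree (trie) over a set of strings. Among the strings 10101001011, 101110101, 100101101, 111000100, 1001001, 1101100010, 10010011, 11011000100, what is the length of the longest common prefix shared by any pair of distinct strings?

The deepest shared node is where two words last agree before diverging.
e.g. "1101100010" and "11011000100" share the prefix "1101100010" of length 10; no pair shares a longer one.
Longest shared-prefix length: 10

10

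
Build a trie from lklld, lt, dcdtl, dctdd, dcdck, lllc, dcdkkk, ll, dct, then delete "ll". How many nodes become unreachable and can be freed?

A node on "ll"'s path can go only if nothing else ends at it or branches off below it.
Every node on "ll" is still needed (e.g. by "lllc"), so nothing is freed.
Nodes removed: 0

0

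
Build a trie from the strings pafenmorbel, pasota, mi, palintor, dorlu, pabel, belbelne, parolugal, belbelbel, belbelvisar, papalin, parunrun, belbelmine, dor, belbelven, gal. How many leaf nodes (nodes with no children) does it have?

A leaf is a node with no children — equivalently, the end of a word that is not a proper prefix of any other stored word.
Those words: "belbelbel", "belbelmine", "belbelne", "belbelven", "belbelvisar", "dorlu", "gal", "mi", "pabel", "pafenmorbel", "palintor", "papalin", "parolugal", "parunrun", "pasota"
Leaf count: 15

15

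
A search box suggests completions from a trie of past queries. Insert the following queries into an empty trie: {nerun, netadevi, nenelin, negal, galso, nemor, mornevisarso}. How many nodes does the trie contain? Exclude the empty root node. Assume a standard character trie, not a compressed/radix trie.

39

Trace insertions, counting only characters that open a new branch:
  "nerun" → 5 new (n, e, r, u, n)
  "netadevi" → prefix "ne" already present; 6 new (t, a, d, e, v, i)
  "nenelin" → prefix "ne" already present; 5 new (n, e, l, i, n)
  "negal" → prefix "ne" already present; 3 new (g, a, l)
  "galso" → 5 new (g, a, l, s, o)
  "nemor" → prefix "ne" already present; 3 new (m, o, r)
  "mornevisarso" → 12 new (m, o, r, n, e, v, i, s, a, r, s, o)
Total nodes = 5 + 6 + 5 + 3 + 5 + 3 + 12 = 39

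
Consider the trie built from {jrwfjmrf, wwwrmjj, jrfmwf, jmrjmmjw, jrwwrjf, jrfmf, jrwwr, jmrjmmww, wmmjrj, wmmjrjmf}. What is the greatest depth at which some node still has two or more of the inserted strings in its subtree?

6

Look for the deepest trie node that still has at least two words in its subtree.
"jmrjmmjw" and "jmrjmmww" agree on "jmrjmm" (6 characters) before diverging; nothing deeper is shared.
Longest shared-prefix length: 6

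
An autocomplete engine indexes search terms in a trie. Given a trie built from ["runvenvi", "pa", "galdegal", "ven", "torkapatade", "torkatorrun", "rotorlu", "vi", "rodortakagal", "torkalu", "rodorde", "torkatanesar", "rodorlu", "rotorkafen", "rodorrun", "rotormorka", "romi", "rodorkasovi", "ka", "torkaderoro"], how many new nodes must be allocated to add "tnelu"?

Walking "tnelu" from the root, the first 1 characters ("t") follow existing edges; "n" is the first miss.
Each of the 4 remaining characters creates one node.

4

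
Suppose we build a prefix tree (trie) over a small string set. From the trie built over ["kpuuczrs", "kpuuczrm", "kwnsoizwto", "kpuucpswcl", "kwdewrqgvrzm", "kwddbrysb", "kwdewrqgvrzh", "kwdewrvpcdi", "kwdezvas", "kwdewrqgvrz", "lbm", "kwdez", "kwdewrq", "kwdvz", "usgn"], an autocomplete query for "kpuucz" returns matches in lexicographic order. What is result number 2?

kpuuczrs

Filter for "kpuucz…" and sort: "kpuuczrm", "kpuuczrs"
Position 2: kpuuczrs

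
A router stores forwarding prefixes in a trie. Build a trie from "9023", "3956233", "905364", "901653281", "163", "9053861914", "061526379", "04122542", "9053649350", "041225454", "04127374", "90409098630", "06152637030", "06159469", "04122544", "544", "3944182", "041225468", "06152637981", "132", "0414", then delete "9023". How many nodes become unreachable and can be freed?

A node on "9023"'s path can go only if nothing else ends at it or branches off below it.
The suffix "23" (2 nodes) is used only by "9023"; the node for "90" still has the child "5", so pruning stops there.
Nodes removed: 2

2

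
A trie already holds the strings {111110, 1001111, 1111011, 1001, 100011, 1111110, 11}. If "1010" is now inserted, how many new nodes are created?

Walking "1010" from the root, the first 2 characters ("10") follow existing edges; "1" is the first miss.
Each of the 2 remaining characters creates one node.

2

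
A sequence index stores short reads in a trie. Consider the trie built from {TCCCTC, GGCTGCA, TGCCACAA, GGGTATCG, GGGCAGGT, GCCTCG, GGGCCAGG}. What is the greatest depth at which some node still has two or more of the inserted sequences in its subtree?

4

The deepest shared node is where two words last agree before diverging.
e.g. "GGGCAGGT" and "GGGCCAGG" share the prefix "GGGC" of length 4; no pair shares a longer one.
Longest shared-prefix length: 4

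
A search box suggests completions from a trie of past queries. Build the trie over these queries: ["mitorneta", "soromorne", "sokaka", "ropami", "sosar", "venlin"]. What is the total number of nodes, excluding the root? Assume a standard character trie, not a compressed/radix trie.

For each word, the new-node count is its length minus the longest prefix already in the trie:
  "mitorneta" → 9 new (m, i, t, o, r, n, e, t, a)
  "soromorne" → 9 new (s, o, r, o, m, o, r, n, e)
  "sokaka" → prefix "so" already present; 4 new (k, a, k, a)
  "ropami" → 6 new (r, o, p, a, m, i)
  "sosar" → prefix "so" already present; 3 new (s, a, r)
  "venlin" → 6 new (v, e, n, l, i, n)
Total nodes = 9 + 9 + 4 + 6 + 3 + 6 = 37

37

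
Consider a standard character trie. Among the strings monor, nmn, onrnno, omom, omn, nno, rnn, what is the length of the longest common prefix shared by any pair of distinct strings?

Look for the deepest trie node that still has at least two words in its subtree.
"omn" and "omom" agree on "om" (2 characters) before diverging; nothing deeper is shared.
Longest shared-prefix length: 2

2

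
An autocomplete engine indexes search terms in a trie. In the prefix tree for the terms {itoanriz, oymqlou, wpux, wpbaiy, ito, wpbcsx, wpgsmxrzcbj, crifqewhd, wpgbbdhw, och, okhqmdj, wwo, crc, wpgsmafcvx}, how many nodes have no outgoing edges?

Leaves are exactly the stored words that no other stored word extends.
Those words: "crc", "crifqewhd", "itoanriz", "och", "okhqmdj", "oymqlou", "wpbaiy", "wpbcsx", "wpgbbdhw", "wpgsmafcvx", "wpgsmxrzcbj", "wpux", "wwo"
Leaf count: 13

13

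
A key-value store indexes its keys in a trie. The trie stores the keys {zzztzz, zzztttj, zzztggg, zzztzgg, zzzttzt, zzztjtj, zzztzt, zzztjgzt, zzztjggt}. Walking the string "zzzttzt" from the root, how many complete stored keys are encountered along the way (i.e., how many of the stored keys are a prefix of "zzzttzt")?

Traverse "zzzttzt" character by character; count nodes along the way that are marked as word ends.
Prefixes of the query that are stored words: "zzzttzt"
Count: 1

1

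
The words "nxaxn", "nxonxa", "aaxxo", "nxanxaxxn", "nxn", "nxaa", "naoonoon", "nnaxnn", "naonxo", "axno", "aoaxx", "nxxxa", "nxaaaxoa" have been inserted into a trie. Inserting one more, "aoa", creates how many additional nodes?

"aoa" is already a full path in the trie; only an end-marker is added.
No new nodes are needed: 0.

0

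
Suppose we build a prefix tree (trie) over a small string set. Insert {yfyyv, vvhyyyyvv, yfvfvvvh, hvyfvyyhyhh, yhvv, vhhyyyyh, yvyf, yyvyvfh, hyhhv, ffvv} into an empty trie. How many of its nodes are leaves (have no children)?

10

A leaf is a node with no children — equivalently, the end of a word that is not a proper prefix of any other stored word.
Those words: "ffvv", "hvyfvyyhyhh", "hyhhv", "vhhyyyyh", "vvhyyyyvv", "yfvfvvvh", "yfyyv", "yhvv", "yvyf", "yyvyvfh"
Leaf count: 10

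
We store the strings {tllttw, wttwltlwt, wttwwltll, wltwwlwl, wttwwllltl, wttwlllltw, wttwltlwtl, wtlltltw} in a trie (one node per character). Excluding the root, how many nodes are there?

Insert word by word; a character creates a node only if that edge doesn't already exist:
  "tllttw" → 6 new (t, l, l, t, t, w)
  "wttwltlwt" → 9 new (w, t, t, w, l, t, l, w, t)
  "wttwwltll" → prefix "wttw" already present; 5 new (w, l, t, l, l)
  "wltwwlwl" → prefix "w" already present; 7 new (l, t, w, w, l, w, l)
  "wttwwllltl" → prefix "wttwwl" already present; 4 new (l, l, t, l)
  "wttwlllltw" → prefix "wttwl" already present; 5 new (l, l, l, t, w)
  "wttwltlwtl" → prefix "wttwltlwt" already present; 1 new (l)
  "wtlltltw" → prefix "wt" already present; 6 new (l, l, t, l, t, w)
Total nodes = 6 + 9 + 5 + 7 + 4 + 5 + 1 + 6 = 43

43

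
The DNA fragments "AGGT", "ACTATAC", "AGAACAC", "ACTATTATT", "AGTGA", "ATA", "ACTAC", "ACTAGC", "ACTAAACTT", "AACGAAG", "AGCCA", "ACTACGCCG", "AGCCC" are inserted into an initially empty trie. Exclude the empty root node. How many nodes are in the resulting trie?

46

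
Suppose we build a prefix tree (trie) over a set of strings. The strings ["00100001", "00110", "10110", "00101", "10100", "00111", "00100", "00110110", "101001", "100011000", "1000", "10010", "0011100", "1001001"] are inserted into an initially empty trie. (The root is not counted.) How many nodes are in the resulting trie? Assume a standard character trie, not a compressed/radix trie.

36

Count nodes per top-level branch (shared prefixes stored once):
  '0'-branch (00100, 00100001, 00101, 00110, 00110110, 00111, 0011100): 17 nodes
  '1'-branch (1000, 100011000, 10010, 1001001, 10100, 101001, 10110): 19 nodes
Sum: 36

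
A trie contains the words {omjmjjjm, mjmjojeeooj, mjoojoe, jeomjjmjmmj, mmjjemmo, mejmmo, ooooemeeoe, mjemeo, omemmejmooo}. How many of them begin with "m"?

5

Traverse to the node for "m", then collect every word in that subtree.
Matches: "mejmmo", "mjemeo", "mjmjojeeooj", "mjoojoe", "mmjjemmo"
Count: 5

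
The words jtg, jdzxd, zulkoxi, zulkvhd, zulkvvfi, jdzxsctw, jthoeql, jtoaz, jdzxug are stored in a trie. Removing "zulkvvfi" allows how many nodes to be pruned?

3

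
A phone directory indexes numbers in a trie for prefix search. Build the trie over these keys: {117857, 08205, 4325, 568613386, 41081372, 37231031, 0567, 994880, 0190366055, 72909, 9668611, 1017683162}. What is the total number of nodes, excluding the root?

77

Count nodes per top-level branch (shared prefixes stored once):
  '0'-branch (0190366055, 0567, 08205): 17 nodes
  '1'-branch (1017683162, 117857): 15 nodes
  '3'-branch (37231031): 8 nodes
  '4'-branch (41081372, 4325): 11 nodes
  '5'-branch (568613386): 9 nodes
  '7'-branch (72909): 5 nodes
  '9'-branch (9668611, 994880): 12 nodes
Sum: 77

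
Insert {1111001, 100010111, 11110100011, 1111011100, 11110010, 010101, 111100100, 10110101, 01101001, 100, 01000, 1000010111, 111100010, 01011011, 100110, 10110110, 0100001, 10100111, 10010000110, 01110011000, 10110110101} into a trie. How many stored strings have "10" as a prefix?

9

Walk to "10"; the words in its subtree are exactly those with that prefix.
Matches: "100", "1000010111", "100010111", "10010000110", "100110", "10100111", "10110101", "10110110", "10110110101"
Count: 9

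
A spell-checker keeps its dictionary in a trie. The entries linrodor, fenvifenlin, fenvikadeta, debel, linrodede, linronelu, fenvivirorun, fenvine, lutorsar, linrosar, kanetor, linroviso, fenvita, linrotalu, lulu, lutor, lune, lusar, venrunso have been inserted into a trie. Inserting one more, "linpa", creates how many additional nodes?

2

The longest prefix of "linpa" already in the trie is "lin" (length 3).
So 5 − 3 = 2 new nodes.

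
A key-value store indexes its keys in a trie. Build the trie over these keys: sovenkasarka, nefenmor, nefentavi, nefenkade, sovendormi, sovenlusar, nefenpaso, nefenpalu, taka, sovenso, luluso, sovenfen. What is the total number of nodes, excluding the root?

Insert word by word; a character creates a node only if that edge doesn't already exist:
  "sovenkasarka" → 12 new (s, o, v, e, n, k, a, s, a, r, k, a)
  "nefenmor" → 8 new (n, e, f, e, n, m, o, r)
  "nefentavi" → prefix "nefen" already present; 4 new (t, a, v, i)
  "nefenkade" → prefix "nefen" already present; 4 new (k, a, d, e)
  "sovendormi" → prefix "soven" already present; 5 new (d, o, r, m, i)
  "sovenlusar" → prefix "soven" already present; 5 new (l, u, s, a, r)
  "nefenpaso" → prefix "nefen" already present; 4 new (p, a, s, o)
  "nefenpalu" → prefix "nefenpa" already present; 2 new (l, u)
  "taka" → 4 new (t, a, k, a)
  "sovenso" → prefix "soven" already present; 2 new (s, o)
  "luluso" → 6 new (l, u, l, u, s, o)
  "sovenfen" → prefix "soven" already present; 3 new (f, e, n)
Total nodes = 12 + 8 + 4 + 4 + 5 + 5 + 4 + 2 + 4 + 2 + 6 + 3 = 59

59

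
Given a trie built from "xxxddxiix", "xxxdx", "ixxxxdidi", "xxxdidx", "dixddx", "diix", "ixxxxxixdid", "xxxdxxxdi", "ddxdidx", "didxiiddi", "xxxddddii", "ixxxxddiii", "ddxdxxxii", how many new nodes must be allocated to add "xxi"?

The longest prefix of "xxi" already in the trie is "xx" (length 2).
So 3 − 2 = 1 new nodes.

1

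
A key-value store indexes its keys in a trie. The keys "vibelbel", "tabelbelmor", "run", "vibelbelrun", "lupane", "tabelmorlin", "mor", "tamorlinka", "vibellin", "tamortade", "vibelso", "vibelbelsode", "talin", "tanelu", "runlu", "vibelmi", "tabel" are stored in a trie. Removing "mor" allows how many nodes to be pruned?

After clearing the end-marker at "mor", prune upward until reaching a node still needed by another word.
No other word shares any prefix with "mor", so all 3 of its nodes go.
Nodes removed: 3

3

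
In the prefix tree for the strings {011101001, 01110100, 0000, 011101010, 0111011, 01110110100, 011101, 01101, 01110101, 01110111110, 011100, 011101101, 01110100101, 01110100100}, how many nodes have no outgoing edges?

8

A leaf is a node with no children — equivalently, the end of a word that is not a proper prefix of any other stored word.
Those words: "0000", "01101", "011100", "01110100100", "01110100101", "011101010", "01110110100", "01110111110"
Leaf count: 8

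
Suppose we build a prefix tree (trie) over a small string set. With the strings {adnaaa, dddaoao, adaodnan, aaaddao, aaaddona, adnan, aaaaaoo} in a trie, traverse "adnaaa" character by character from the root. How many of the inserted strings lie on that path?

1

Traverse "adnaaa" character by character; count nodes along the way that are marked as word ends.
Prefixes of the query that are stored words: "adnaaa"
Count: 1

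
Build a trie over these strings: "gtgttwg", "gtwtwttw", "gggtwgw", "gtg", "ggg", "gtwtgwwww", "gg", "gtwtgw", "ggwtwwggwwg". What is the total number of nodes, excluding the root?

For each word, the new-node count is its length minus the longest prefix already in the trie:
  "gtgttwg" → 7 new (g, t, g, t, t, w, g)
  "gtwtwttw" → prefix "gt" already present; 6 new (w, t, w, t, t, w)
  "gggtwgw" → prefix "g" already present; 6 new (g, g, t, w, g, w)
  "gtg" → prefix "gtg" already present; 0 new (none)
  "ggg" → prefix "ggg" already present; 0 new (none)
  "gtwtgwwww" → prefix "gtwt" already present; 5 new (g, w, w, w, w)
  "gg" → prefix "gg" already present; 0 new (none)
  "gtwtgw" → prefix "gtwtgw" already present; 0 new (none)
  "ggwtwwggwwg" → prefix "gg" already present; 9 new (w, t, w, w, g, g, w, w, g)
Total nodes = 7 + 6 + 6 + 0 + 0 + 5 + 0 + 0 + 9 = 33

33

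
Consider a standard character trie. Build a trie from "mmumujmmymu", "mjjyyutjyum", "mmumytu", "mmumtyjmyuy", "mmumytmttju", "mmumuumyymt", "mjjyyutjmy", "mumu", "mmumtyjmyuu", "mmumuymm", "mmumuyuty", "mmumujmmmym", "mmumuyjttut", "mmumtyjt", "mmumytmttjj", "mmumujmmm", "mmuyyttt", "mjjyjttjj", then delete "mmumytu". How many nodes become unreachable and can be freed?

1

A node on "mmumytu"'s path can go only if nothing else ends at it or branches off below it.
The suffix "u" (1 node) is used only by "mmumytu"; the node for "mmumyt" still has the child "m", so pruning stops there.
Nodes removed: 1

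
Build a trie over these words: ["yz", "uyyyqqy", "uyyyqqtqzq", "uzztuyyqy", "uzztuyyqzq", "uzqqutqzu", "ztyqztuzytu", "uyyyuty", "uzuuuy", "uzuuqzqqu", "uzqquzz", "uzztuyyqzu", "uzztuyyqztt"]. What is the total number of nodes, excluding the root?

Trace insertions, counting only characters that open a new branch:
  "yz" → 2 new (y, z)
  "uyyyqqy" → 7 new (u, y, y, y, q, q, y)
  "uyyyqqtqzq" → prefix "uyyyqq" already present; 4 new (t, q, z, q)
  "uzztuyyqy" → prefix "u" already present; 8 new (z, z, t, u, y, y, q, y)
  "uzztuyyqzq" → prefix "uzztuyyq" already present; 2 new (z, q)
  "uzqqutqzu" → prefix "uz" already present; 7 new (q, q, u, t, q, z, u)
  "ztyqztuzytu" → 11 new (z, t, y, q, z, t, u, z, y, t, u)
  "uyyyuty" → prefix "uyyy" already present; 3 new (u, t, y)
  "uzuuuy" → prefix "uz" already present; 4 new (u, u, u, y)
  "uzuuqzqqu" → prefix "uzuu" already present; 5 new (q, z, q, q, u)
  "uzqquzz" → prefix "uzqqu" already present; 2 new (z, z)
  "uzztuyyqzu" → prefix "uzztuyyqz" already present; 1 new (u)
  "uzztuyyqztt" → prefix "uzztuyyqz" already present; 2 new (t, t)
Total nodes = 2 + 7 + 4 + 8 + 2 + 7 + 11 + 3 + 4 + 5 + 2 + 1 + 2 = 58

58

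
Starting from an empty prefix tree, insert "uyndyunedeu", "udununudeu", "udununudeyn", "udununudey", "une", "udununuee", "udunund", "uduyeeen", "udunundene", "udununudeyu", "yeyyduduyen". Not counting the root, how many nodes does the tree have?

Count nodes per top-level branch (shared prefixes stored once):
  'u'-branch (udunund, udunundene, udununudeu, udununudey, udununudeyn, udununudeyu, udununuee, uduyeeen, une, uyndyunedeu): 36 nodes
  'y'-branch (yeyyduduyen): 11 nodes
Sum: 47

47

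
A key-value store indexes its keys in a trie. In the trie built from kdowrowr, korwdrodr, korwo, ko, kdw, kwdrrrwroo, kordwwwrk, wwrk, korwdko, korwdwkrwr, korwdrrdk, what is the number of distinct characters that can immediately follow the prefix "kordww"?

Follow the path "kordww" to its node, then look at its outgoing edges.
Characters that immediately follow "kordww" among the stored strings: {w}.
That node has 1 child edge.

1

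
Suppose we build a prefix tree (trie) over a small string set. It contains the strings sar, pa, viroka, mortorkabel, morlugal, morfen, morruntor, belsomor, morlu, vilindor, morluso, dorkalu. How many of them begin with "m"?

6

Filter for entries beginning with "m":
Words under "m": morfen, morlu, morlugal, morluso, morruntor, mortorkabel
Count: 6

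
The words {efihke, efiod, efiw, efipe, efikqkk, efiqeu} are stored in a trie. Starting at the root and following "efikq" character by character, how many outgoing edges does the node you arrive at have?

1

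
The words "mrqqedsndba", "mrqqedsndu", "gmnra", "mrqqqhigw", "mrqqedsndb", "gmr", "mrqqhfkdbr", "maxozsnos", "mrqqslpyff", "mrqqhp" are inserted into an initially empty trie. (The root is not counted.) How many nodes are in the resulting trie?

44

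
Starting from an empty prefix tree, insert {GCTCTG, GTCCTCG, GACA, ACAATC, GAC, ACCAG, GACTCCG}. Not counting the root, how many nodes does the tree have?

Trie structure (* marks end of a word):
(root)
├─ A
│  └─ C
│     ├─ A
│     │  └─ A
│     │     └─ T
│     │        └─ C *
│     └─ C
│        └─ A
│           └─ G *
└─ G
   ├─ A
   │  └─ C *
   │     ├─ A *
   │     └─ T
   │        └─ C
   │           └─ C
   │              └─ G *
   ├─ C
   │  └─ T
   │     └─ C
   │        └─ T
   │           └─ G *
   └─ T
      └─ C
         └─ C
            └─ T
               └─ C
                  └─ G *
Counting every labelled node above: 28.

28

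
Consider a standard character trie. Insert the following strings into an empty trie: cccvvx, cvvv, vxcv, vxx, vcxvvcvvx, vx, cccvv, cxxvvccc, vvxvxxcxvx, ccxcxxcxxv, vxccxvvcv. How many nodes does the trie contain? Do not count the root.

52

Trace insertions, counting only characters that open a new branch:
  "cccvvx" → 6 new (c, c, c, v, v, x)
  "cvvv" → prefix "c" already present; 3 new (v, v, v)
  "vxcv" → 4 new (v, x, c, v)
  "vxx" → prefix "vx" already present; 1 new (x)
  "vcxvvcvvx" → prefix "v" already present; 8 new (c, x, v, v, c, v, v, x)
  "vx" → prefix "vx" already present; 0 new (none)
  "cccvv" → prefix "cccvv" already present; 0 new (none)
  "cxxvvccc" → prefix "c" already present; 7 new (x, x, v, v, c, c, c)
  "vvxvxxcxvx" → prefix "v" already present; 9 new (v, x, v, x, x, c, x, v, x)
  "ccxcxxcxxv" → prefix "cc" already present; 8 new (x, c, x, x, c, x, x, v)
  "vxccxvvcv" → prefix "vxc" already present; 6 new (c, x, v, v, c, v)
Total nodes = 6 + 3 + 4 + 1 + 8 + 0 + 0 + 7 + 9 + 8 + 6 = 52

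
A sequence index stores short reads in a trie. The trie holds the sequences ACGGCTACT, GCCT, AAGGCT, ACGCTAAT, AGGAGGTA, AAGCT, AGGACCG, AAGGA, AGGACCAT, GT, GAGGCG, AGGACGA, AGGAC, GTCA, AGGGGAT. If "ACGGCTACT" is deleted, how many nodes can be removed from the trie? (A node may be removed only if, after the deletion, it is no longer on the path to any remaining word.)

6

A node on "ACGGCTACT"'s path can go only if nothing else ends at it or branches off below it.
The suffix "GCTACT" (6 nodes) is used only by "ACGGCTACT"; the node for "ACG" still has the child "C", so pruning stops there.
Nodes removed: 6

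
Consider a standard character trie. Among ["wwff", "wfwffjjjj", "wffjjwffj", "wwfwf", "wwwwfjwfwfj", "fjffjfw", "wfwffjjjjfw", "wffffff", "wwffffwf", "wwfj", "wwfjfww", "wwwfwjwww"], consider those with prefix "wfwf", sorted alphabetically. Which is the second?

wfwffjjjjfw

Filter for "wfwf…" and sort: "wfwffjjjj", "wfwffjjjjfw"
Position 2: wfwffjjjjfw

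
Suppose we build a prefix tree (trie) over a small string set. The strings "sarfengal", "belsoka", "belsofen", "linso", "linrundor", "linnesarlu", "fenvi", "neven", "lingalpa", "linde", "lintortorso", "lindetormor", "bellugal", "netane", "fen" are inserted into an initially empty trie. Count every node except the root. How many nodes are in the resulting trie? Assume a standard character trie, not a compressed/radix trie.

Insert word by word; a character creates a node only if that edge doesn't already exist:
  "sarfengal" → 9 new (s, a, r, f, e, n, g, a, l)
  "belsoka" → 7 new (b, e, l, s, o, k, a)
  "belsofen" → prefix "belso" already present; 3 new (f, e, n)
  "linso" → 5 new (l, i, n, s, o)
  "linrundor" → prefix "lin" already present; 6 new (r, u, n, d, o, r)
  "linnesarlu" → prefix "lin" already present; 7 new (n, e, s, a, r, l, u)
  "fenvi" → 5 new (f, e, n, v, i)
  "neven" → 5 new (n, e, v, e, n)
  "lingalpa" → prefix "lin" already present; 5 new (g, a, l, p, a)
  "linde" → prefix "lin" already present; 2 new (d, e)
  "lintortorso" → prefix "lin" already present; 8 new (t, o, r, t, o, r, s, o)
  "lindetormor" → prefix "linde" already present; 6 new (t, o, r, m, o, r)
  "bellugal" → prefix "bel" already present; 5 new (l, u, g, a, l)
  "netane" → prefix "ne" already present; 4 new (t, a, n, e)
  "fen" → prefix "fen" already present; 0 new (none)
Total nodes = 9 + 7 + 3 + 5 + 6 + 7 + 5 + 5 + 5 + 2 + 8 + 6 + 5 + 4 + 0 = 77

77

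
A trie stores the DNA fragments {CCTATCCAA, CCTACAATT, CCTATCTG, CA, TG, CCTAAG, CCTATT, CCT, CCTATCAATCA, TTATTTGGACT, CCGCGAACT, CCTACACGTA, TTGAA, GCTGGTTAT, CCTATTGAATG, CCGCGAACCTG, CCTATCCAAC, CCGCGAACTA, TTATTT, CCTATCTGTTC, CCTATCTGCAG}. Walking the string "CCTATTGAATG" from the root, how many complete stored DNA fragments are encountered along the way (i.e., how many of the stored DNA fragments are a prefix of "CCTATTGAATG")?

Check each prefix of "CCTATTGAATG" against the stored set — each match is an end-marker on the path.
Prefixes of the query that are stored words: "CCT", "CCTATT", "CCTATTGAATG"
Count: 3

3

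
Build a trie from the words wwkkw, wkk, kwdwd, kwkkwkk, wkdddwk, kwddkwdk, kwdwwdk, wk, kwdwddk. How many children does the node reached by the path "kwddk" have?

1

Walk "kwddk" from the root, arriving at one node.
Characters that immediately follow "kwddk" among the stored strings: {w}.
That node has 1 child edge.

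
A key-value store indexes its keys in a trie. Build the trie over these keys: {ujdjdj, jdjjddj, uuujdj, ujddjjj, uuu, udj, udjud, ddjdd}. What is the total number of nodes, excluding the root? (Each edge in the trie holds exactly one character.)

Count nodes per top-level branch (shared prefixes stored once):
  'd'-branch (ddjdd): 5 nodes
  'j'-branch (jdjjddj): 7 nodes
  'u'-branch (udj, udjud, ujddjjj, ujdjdj, uuu, uuujdj): 19 nodes
Sum: 31

31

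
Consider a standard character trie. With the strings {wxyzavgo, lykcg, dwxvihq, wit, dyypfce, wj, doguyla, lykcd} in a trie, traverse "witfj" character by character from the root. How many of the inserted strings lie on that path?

Check each prefix of "witfj" against the stored set — each match is an end-marker on the path.
Prefixes of the query that are stored words: "wit"
Count: 1

1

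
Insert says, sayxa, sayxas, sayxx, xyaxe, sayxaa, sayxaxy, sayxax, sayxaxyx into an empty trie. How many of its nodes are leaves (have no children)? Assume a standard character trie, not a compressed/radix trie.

6

Leaves are exactly the stored words that no other stored word extends.
Those words: "says", "sayxaa", "sayxas", "sayxaxyx", "sayxx", "xyaxe"
Leaf count: 6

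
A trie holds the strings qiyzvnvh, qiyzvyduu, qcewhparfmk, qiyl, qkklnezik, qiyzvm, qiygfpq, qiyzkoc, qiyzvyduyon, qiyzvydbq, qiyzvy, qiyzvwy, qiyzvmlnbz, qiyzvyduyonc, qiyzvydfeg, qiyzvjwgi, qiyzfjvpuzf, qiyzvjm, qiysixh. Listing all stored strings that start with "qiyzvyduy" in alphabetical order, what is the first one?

qiyzvyduyon

DFS of the "qiyzvyduy" subtree visits, in order: "qiyzvyduyon", "qiyzvyduyonc"
Position 1: qiyzvyduyon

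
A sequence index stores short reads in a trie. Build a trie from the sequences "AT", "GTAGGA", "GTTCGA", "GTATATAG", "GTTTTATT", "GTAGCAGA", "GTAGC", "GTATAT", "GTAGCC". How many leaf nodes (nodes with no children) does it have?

A leaf is a node with no children — equivalently, the end of a word that is not a proper prefix of any other stored word.
Those words: "AT", "GTAGCAGA", "GTAGCC", "GTAGGA", "GTATATAG", "GTTCGA", "GTTTTATT"
Leaf count: 7

7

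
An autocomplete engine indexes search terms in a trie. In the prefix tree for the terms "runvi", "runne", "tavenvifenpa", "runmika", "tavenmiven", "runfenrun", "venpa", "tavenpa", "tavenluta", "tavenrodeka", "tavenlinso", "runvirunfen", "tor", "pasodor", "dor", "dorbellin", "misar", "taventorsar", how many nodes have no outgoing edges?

16

Leaves are exactly the stored words that no other stored word extends.
Those words: "dorbellin", "misar", "pasodor", "runfenrun", "runmika", "runne", "runvirunfen", "tavenlinso", "tavenluta", "tavenmiven", "tavenpa", "tavenrodeka", "taventorsar", "tavenvifenpa", "tor", "venpa"
Leaf count: 16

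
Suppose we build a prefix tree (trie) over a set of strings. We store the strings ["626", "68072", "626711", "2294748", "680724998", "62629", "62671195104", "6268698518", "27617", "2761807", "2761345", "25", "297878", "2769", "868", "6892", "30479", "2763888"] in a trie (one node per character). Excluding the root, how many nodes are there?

66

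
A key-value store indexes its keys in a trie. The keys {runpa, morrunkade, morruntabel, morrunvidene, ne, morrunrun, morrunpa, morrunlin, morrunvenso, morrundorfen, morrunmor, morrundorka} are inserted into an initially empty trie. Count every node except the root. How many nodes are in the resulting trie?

Trace insertions, counting only characters that open a new branch:
  "runpa" → 5 new (r, u, n, p, a)
  "morrunkade" → 10 new (m, o, r, r, u, n, k, a, d, e)
  "morruntabel" → prefix "morrun" already present; 5 new (t, a, b, e, l)
  "morrunvidene" → prefix "morrun" already present; 6 new (v, i, d, e, n, e)
  "ne" → 2 new (n, e)
  "morrunrun" → prefix "morrun" already present; 3 new (r, u, n)
  "morrunpa" → prefix "morrun" already present; 2 new (p, a)
  "morrunlin" → prefix "morrun" already present; 3 new (l, i, n)
  "morrunvenso" → prefix "morrunv" already present; 4 new (e, n, s, o)
  "morrundorfen" → prefix "morrun" already present; 6 new (d, o, r, f, e, n)
  "morrunmor" → prefix "morrun" already present; 3 new (m, o, r)
  "morrundorka" → prefix "morrundor" already present; 2 new (k, a)
Total nodes = 5 + 10 + 5 + 6 + 2 + 3 + 2 + 3 + 4 + 6 + 3 + 2 = 51

51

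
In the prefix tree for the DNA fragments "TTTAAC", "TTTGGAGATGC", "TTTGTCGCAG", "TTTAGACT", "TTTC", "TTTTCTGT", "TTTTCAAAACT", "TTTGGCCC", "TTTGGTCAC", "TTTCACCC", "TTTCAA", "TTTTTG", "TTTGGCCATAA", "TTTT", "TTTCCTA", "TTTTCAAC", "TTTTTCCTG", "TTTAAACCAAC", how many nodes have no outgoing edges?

16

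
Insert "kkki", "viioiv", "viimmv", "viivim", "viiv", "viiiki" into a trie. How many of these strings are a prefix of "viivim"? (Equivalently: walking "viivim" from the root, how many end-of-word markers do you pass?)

2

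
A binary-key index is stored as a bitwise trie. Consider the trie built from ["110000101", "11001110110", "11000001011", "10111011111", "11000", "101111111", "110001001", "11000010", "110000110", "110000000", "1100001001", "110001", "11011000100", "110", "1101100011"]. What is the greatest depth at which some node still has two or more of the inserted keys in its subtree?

Look for the deepest trie node that still has at least two words in its subtree.
"11011000100" and "1101100011" agree on "110110001" (9 characters) before diverging; nothing deeper is shared.
Longest shared-prefix length: 9

9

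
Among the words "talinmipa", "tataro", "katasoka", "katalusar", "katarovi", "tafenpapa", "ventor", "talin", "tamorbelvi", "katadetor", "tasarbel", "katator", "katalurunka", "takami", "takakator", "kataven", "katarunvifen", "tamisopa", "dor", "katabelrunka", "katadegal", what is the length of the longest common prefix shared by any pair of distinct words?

Equivalently: take the maximum, over all pairs, of their longest common prefix length.
"katadegal" and "katadetor" agree on "katade" (6 characters) before diverging; nothing deeper is shared.
Longest shared-prefix length: 6

6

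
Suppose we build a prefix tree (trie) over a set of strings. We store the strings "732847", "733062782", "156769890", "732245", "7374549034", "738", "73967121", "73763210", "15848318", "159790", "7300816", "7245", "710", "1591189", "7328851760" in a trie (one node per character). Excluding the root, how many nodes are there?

For each word, the new-node count is its length minus the longest prefix already in the trie:
  "732847" → 6 new (7, 3, 2, 8, 4, 7)
  "733062782" → prefix "73" already present; 7 new (3, 0, 6, 2, 7, 8, 2)
  "156769890" → 9 new (1, 5, 6, 7, 6, 9, 8, 9, 0)
  "732245" → prefix "732" already present; 3 new (2, 4, 5)
  "7374549034" → prefix "73" already present; 8 new (7, 4, 5, 4, 9, 0, 3, 4)
  "738" → prefix "73" already present; 1 new (8)
  "73967121" → prefix "73" already present; 6 new (9, 6, 7, 1, 2, 1)
  "73763210" → prefix "737" already present; 5 new (6, 3, 2, 1, 0)
  "15848318" → prefix "15" already present; 6 new (8, 4, 8, 3, 1, 8)
  "159790" → prefix "15" already present; 4 new (9, 7, 9, 0)
  "7300816" → prefix "73" already present; 5 new (0, 0, 8, 1, 6)
  "7245" → prefix "7" already present; 3 new (2, 4, 5)
  "710" → prefix "7" already present; 2 new (1, 0)
  "1591189" → prefix "159" already present; 4 new (1, 1, 8, 9)
  "7328851760" → prefix "7328" already present; 6 new (8, 5, 1, 7, 6, 0)
Total nodes = 6 + 7 + 9 + 3 + 8 + 1 + 6 + 5 + 6 + 4 + 5 + 3 + 2 + 4 + 6 = 75

75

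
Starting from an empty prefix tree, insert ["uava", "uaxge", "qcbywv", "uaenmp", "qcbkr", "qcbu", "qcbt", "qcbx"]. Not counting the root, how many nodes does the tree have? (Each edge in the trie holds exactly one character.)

Trace insertions, counting only characters that open a new branch:
  "uava" → 4 new (u, a, v, a)
  "uaxge" → prefix "ua" already present; 3 new (x, g, e)
  "qcbywv" → 6 new (q, c, b, y, w, v)
  "uaenmp" → prefix "ua" already present; 4 new (e, n, m, p)
  "qcbkr" → prefix "qcb" already present; 2 new (k, r)
  "qcbu" → prefix "qcb" already present; 1 new (u)
  "qcbt" → prefix "qcb" already present; 1 new (t)
  "qcbx" → prefix "qcb" already present; 1 new (x)
Total nodes = 4 + 3 + 6 + 4 + 2 + 1 + 1 + 1 = 22

22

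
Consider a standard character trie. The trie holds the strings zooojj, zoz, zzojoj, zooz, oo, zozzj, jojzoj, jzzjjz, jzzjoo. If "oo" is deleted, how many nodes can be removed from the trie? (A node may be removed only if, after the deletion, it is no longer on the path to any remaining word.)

Walk "oo" from the leaf back toward the root, removing each node that no remaining word uses.
No other word shares any prefix with "oo", so all 2 of its nodes go.
Nodes removed: 2

2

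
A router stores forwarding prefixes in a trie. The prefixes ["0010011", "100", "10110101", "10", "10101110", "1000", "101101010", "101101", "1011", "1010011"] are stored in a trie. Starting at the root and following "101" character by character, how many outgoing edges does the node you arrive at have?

The children of the "101" node are the distinct next characters among strings starting with "101".
Distinct next characters after "101": 0, 1.
That node has 2 child edges.

2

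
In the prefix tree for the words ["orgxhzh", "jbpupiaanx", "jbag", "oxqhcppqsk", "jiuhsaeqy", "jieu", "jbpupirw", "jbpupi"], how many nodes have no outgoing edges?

A leaf is a node with no children — equivalently, the end of a word that is not a proper prefix of any other stored word.
Those words: "jbag", "jbpupiaanx", "jbpupirw", "jieu", "jiuhsaeqy", "orgxhzh", "oxqhcppqsk"
Leaf count: 7

7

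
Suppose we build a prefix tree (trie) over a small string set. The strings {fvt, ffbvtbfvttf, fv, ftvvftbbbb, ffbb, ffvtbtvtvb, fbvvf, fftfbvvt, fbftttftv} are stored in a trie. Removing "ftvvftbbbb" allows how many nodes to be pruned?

9

Walk "ftvvftbbbb" from the leaf back toward the root, removing each node that no remaining word uses.
The suffix "tvvftbbbb" (9 nodes) is used only by "ftvvftbbbb"; the node for "f" still has the child "v", so pruning stops there.
Nodes removed: 9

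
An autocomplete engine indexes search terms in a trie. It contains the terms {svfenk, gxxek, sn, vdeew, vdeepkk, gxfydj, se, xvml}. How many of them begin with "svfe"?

1

Walk to "svfe"; the words in its subtree are exactly those with that prefix.
Words under "svfe": svfenk
Count: 1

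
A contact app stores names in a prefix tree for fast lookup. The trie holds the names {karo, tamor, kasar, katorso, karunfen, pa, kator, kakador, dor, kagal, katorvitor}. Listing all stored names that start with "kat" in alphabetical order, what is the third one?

Filter for "kat…" and sort: "kator", "katorso", "katorvitor"
The 3rd is katorvitor.

katorvitor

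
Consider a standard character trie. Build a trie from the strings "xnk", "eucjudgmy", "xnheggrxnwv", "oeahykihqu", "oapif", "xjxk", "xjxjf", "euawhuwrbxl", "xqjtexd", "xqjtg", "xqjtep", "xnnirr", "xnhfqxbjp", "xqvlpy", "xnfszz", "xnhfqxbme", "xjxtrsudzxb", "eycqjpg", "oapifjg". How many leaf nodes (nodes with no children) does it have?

Leaves are exactly the stored words that no other stored word extends.
Those words: "euawhuwrbxl", "eucjudgmy", "eycqjpg", "oapifjg", "oeahykihqu", "xjxjf", "xjxk", "xjxtrsudzxb", "xnfszz", "xnheggrxnwv", "xnhfqxbjp", "xnhfqxbme", "xnk", "xnnirr", "xqjtep", "xqjtexd", "xqjtg", "xqvlpy"
Leaf count: 18

18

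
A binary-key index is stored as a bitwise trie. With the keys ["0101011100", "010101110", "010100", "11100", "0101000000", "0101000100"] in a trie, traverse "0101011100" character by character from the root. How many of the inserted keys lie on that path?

2

Traverse "0101011100" character by character; count nodes along the way that are marked as word ends.
Prefixes of the query that are stored words: "010101110", "0101011100"
Count: 2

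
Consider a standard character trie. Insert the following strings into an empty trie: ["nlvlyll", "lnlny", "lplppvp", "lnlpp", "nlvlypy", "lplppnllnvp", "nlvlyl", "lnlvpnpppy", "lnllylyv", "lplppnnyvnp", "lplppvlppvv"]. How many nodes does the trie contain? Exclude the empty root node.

50

Trace insertions, counting only characters that open a new branch:
  "nlvlyll" → 7 new (n, l, v, l, y, l, l)
  "lnlny" → 5 new (l, n, l, n, y)
  "lplppvp" → prefix "l" already present; 6 new (p, l, p, p, v, p)
  "lnlpp" → prefix "lnl" already present; 2 new (p, p)
  "nlvlypy" → prefix "nlvly" already present; 2 new (p, y)
  "lplppnllnvp" → prefix "lplpp" already present; 6 new (n, l, l, n, v, p)
  "nlvlyl" → prefix "nlvlyl" already present; 0 new (none)
  "lnlvpnpppy" → prefix "lnl" already present; 7 new (v, p, n, p, p, p, y)
  "lnllylyv" → prefix "lnl" already present; 5 new (l, y, l, y, v)
  "lplppnnyvnp" → prefix "lplppn" already present; 5 new (n, y, v, n, p)
  "lplppvlppvv" → prefix "lplppv" already present; 5 new (l, p, p, v, v)
Total nodes = 7 + 5 + 6 + 2 + 2 + 6 + 0 + 7 + 5 + 5 + 5 = 50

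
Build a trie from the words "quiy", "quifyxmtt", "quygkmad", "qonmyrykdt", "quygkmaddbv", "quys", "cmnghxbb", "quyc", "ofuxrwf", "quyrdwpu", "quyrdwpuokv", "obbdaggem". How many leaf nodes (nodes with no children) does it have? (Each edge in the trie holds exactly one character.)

10

A leaf is a node with no children — equivalently, the end of a word that is not a proper prefix of any other stored word.
Those words: "cmnghxbb", "obbdaggem", "ofuxrwf", "qonmyrykdt", "quifyxmtt", "quiy", "quyc", "quygkmaddbv", "quyrdwpuokv", "quys"
Leaf count: 10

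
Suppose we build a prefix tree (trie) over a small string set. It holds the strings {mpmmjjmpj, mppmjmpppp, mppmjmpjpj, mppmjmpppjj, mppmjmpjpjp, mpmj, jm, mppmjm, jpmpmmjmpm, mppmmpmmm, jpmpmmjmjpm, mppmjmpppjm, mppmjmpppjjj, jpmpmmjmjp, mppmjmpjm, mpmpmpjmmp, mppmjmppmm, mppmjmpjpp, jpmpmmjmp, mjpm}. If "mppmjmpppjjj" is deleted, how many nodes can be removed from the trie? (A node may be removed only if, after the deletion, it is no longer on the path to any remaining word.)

1

A node on "mppmjmpppjjj"'s path can go only if nothing else ends at it or branches off below it.
The suffix "j" (1 node) is used only by "mppmjmpppjjj"; "mppmjmpppjj" is itself a stored word, so pruning stops there.
Nodes removed: 1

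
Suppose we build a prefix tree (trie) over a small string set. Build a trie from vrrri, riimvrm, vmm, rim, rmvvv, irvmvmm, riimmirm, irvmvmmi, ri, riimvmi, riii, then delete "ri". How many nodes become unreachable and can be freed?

0

After clearing the end-marker at "ri", prune upward until reaching a node still needed by another word.
Every node on "ri" is still needed (e.g. by "riimvrm"), so nothing is freed.
Nodes removed: 0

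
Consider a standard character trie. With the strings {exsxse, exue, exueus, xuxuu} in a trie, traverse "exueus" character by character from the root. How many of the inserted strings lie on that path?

Check each prefix of "exueus" against the stored set — each match is an end-marker on the path.
Prefixes of the query that are stored words: "exue", "exueus"
Count: 2

2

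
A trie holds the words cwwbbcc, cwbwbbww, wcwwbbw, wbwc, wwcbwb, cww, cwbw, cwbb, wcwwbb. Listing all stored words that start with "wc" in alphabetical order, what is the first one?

wcwwbb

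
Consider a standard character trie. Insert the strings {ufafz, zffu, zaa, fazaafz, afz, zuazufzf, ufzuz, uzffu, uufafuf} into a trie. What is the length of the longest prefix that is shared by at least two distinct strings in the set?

2

The deepest shared node is where two words last agree before diverging.
e.g. "ufafz" and "ufzuz" share the prefix "uf" of length 2; no pair shares a longer one.
Longest shared-prefix length: 2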